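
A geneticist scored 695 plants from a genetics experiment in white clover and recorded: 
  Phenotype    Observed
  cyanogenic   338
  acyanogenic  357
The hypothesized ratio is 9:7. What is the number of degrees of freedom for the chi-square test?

A goodness-of-fit test with 2 phenotype classes has df = 2 − 1 = 1.

1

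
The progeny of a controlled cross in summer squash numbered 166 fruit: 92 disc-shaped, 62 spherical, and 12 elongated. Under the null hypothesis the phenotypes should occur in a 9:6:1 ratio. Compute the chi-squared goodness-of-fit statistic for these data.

Under the 9:6:1 hypothesis (Σ ratio = 16, N = 166):
  disc-shaped: 166 × 9/16 = 93.375
  spherical: 166 × 6/16 = 62.25
  elongated: 166 × 1/16 = 10.375
χ² = Σ (O − E)² / E
  disc-shaped: (92 − 93.375)² / 93.375 = 0.0202
  spherical: (62 − 62.25)² / 62.25 = 0.0010
  elongated: (12 − 10.375)² / 10.375 = 0.2545
χ² = 0.0202 + 0.0010 + 0.2545 = 0.2757 ≈ 0.276

0.276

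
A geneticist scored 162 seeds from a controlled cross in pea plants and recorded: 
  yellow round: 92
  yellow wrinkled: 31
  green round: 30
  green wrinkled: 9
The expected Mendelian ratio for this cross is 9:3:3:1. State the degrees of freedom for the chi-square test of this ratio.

A goodness-of-fit test with 4 phenotype classes has df = 4 − 1 = 3.

3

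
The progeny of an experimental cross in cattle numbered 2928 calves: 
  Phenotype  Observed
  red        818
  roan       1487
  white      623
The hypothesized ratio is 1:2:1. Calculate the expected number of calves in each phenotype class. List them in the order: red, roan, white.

732, 1464, 732

Expected counts for N = 2928 under a 1:2:1 ratio (total parts = 4):
  red: 2928 × 1/4 = 732
  roan: 2928 × 2/4 = 1464
  white: 2928 × 1/4 = 732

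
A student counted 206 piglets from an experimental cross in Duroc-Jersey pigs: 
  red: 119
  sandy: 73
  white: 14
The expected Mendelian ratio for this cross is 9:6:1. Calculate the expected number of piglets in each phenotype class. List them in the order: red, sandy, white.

The 9:6:1 ratio has 16 parts, so with N = 206 the expected counts are:
  red: 206 × 9/16 = 115.875
  sandy: 206 × 6/16 = 77.25
  white: 206 × 1/16 = 12.875

115.875, 77.25, 12.875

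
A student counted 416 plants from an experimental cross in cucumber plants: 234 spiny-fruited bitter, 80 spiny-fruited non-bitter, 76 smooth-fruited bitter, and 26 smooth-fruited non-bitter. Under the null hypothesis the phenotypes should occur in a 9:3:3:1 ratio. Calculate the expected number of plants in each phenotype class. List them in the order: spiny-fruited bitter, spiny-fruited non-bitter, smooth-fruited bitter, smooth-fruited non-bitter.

Under the 9:3:3:1 hypothesis (Σ ratio = 16, N = 416):
  spiny-fruited bitter: 416 × 9/16 = 234
  spiny-fruited non-bitter: 416 × 3/16 = 78
  smooth-fruited bitter: 416 × 3/16 = 78
  smooth-fruited non-bitter: 416 × 1/16 = 26

234, 78, 78, 26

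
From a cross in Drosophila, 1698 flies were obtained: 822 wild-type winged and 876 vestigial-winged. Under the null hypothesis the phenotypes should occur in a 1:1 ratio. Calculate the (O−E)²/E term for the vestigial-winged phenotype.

0.859

Under the 1:1 hypothesis (Σ ratio = 2, N = 1698):
  wild-type winged: 1698 × 1/2 = 849
  vestigial-winged: 1698 × 1/2 = 849
Contribution of vestigial-winged: (876 − 849)² / 849 = 0.8587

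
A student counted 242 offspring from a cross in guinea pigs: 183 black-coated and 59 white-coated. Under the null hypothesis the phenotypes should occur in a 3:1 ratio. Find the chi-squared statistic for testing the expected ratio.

Total ratio parts = 4. Expected numbers out of 242:
  black-coated: 242 × 3/4 = 181.5
  white-coated: 242 × 1/4 = 60.5
χ² = Σ (O − E)² / E
  black-coated: (183 − 181.5)² / 181.5 = 0.0124
  white-coated: (59 − 60.5)² / 60.5 = 0.0372
χ² = 0.0124 + 0.0372 = 0.0496 ≈ 0.050

0.050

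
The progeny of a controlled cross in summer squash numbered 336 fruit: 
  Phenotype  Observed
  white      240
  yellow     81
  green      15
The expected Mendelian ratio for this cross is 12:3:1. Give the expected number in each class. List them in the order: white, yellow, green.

Under the 12:3:1 hypothesis (Σ ratio = 16, N = 336):
  white: 336 × 12/16 = 252
  yellow: 336 × 3/16 = 63
  green: 336 × 1/16 = 21

252, 63, 21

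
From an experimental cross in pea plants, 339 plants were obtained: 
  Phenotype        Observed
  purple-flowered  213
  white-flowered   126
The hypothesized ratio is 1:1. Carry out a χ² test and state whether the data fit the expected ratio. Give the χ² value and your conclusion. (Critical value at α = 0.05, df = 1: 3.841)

22.327; not consistent

The 1:1 ratio has 2 parts, so with N = 339 the expected counts are:
  purple-flowered: 339 × 1/2 = 169.5
  white-flowered: 339 × 1/2 = 169.5
χ² = Σ (O − E)² / E
  purple-flowered: (213 − 169.5)² / 169.5 = 11.1637
  white-flowered: (126 − 169.5)² / 169.5 = 11.1637
χ² = 11.1637 + 11.1637 = 22.3274 ≈ 22.327
Degrees of freedom = 2 − 1 = 1; critical value at α = 0.05 is 3.841.
Since 22.327 > 3.841, we reject the null hypothesis — the data do not fit the 1:1 ratio.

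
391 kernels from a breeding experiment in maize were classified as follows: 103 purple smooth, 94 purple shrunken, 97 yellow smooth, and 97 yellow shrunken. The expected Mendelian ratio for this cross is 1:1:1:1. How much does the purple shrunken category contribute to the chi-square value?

0.144

Total ratio parts = 4. Expected numbers out of 391:
  purple smooth: 391 × 1/4 = 97.75
  purple shrunken: 391 × 1/4 = 97.75
  yellow smooth: 391 × 1/4 = 97.75
  yellow shrunken: 391 × 1/4 = 97.75
Contribution of purple shrunken: (94 − 97.75)² / 97.75 = 0.1439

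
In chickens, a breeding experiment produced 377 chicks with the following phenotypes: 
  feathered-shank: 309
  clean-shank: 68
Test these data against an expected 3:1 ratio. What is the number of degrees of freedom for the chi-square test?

A goodness-of-fit test with 2 phenotype classes has df = 2 − 1 = 1.

1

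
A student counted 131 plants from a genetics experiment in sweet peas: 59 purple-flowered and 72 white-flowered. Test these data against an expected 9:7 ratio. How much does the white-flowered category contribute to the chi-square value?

3.764

The 9:7 ratio has 16 parts, so with N = 131 the expected counts are:
  purple-flowered: 131 × 9/16 = 73.6875
  white-flowered: 131 × 7/16 = 57.3125
Contribution of white-flowered: (72 − 57.3125)² / 57.3125 = 3.7640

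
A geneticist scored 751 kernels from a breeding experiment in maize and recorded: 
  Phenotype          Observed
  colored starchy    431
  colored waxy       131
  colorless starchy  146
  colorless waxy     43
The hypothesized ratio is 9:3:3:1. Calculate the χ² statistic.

Total ratio parts = 16. Expected numbers out of 751:
  colored starchy: 751 × 9/16 = 422.4375
  colored waxy: 751 × 3/16 = 140.8125
  colorless starchy: 751 × 3/16 = 140.8125
  colorless waxy: 751 × 1/16 = 46.9375
χ² = Σ (O − E)² / E
  colored starchy: (431 − 422.4375)² / 422.4375 = 0.1736
  colored waxy: (131 − 140.8125)² / 140.8125 = 0.6838
  colorless starchy: (146 − 140.8125)² / 140.8125 = 0.1911
  colorless waxy: (43 − 46.9375)² / 46.9375 = 0.3303
χ² = 0.1736 + 0.6838 + 0.1911 + 0.3303 = 1.3788 ≈ 1.379

1.379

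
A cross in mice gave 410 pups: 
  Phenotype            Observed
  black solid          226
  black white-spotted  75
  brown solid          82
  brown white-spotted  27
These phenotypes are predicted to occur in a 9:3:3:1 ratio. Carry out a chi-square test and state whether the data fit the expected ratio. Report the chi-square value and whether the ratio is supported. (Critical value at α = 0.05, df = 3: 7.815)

Expected counts for N = 410 under a 9:3:3:1 ratio (total parts = 16):
  black solid: 410 × 9/16 = 230.625
  black white-spotted: 410 × 3/16 = 76.875
  brown solid: 410 × 3/16 = 76.875
  brown white-spotted: 410 × 1/16 = 25.625
χ² = Σ (O − E)² / E
  black solid: (226 − 230.625)² / 230.625 = 0.0928
  black white-spotted: (75 − 76.875)² / 76.875 = 0.0457
  brown solid: (82 − 76.875)² / 76.875 = 0.3417
  brown white-spotted: (27 − 25.625)² / 25.625 = 0.0738
χ² = 0.0928 + 0.0457 + 0.3417 + 0.0738 = 0.554
Degrees of freedom = 4 − 1 = 3; critical value at α = 0.05 is 7.815.
Since 0.554 < 7.815, we fail to reject the null hypothesis — the data are consistent with the 9:3:3:1 ratio.

0.554; consistent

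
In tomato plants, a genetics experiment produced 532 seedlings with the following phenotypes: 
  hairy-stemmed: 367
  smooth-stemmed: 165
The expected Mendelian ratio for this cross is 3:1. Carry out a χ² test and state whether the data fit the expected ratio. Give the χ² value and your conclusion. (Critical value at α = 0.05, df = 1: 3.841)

10.266; not consistent

Under the 3:1 hypothesis (Σ ratio = 4, N = 532):
  hairy-stemmed: 532 × 3/4 = 399
  smooth-stemmed: 532 × 1/4 = 133
χ² = Σ (O − E)² / E
  hairy-stemmed: (367 − 399)² / 399 = 2.5664
  smooth-stemmed: (165 − 133)² / 133 = 7.6992
χ² = 2.5664 + 7.6992 = 10.2656 ≈ 10.266
Degrees of freedom = 2 − 1 = 1; critical value at α = 0.05 is 3.841.
Since 10.266 > 3.841, we reject the null hypothesis — the data do not fit the 3:1 ratio.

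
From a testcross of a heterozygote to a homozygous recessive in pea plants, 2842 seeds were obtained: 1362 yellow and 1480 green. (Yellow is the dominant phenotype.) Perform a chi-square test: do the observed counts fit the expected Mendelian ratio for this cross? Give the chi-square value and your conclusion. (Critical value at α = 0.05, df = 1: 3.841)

A testcross of a heterozygote (Aa × aa) gives a 1:1 phenotypic ratio.
Expected counts for N = 2842 under a 1:1 ratio (total parts = 2):
  yellow: 2842 × 1/2 = 1421
  green: 2842 × 1/2 = 1421
χ² = Σ (O − E)² / E
  yellow: (1362 − 1421)² / 1421 = 2.4497
  green: (1480 − 1421)² / 1421 = 2.4497
χ² = 2.4497 + 2.4497 = 4.8994 ≈ 4.899
Degrees of freedom = 2 − 1 = 1; critical value at α = 0.05 is 3.841.
Since 4.899 > 3.841, we reject the null hypothesis — the data do not fit the 1:1 ratio.

4.899; not consistent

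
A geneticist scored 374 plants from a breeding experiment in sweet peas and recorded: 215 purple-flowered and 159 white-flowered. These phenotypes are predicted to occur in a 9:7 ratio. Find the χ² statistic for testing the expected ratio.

The 9:7 ratio has 16 parts, so with N = 374 the expected counts are:
  purple-flowered: 374 × 9/16 = 210.375
  white-flowered: 374 × 7/16 = 163.625
χ² = Σ (O − E)² / E
  purple-flowered: (215 − 210.375)² / 210.375 = 0.1017
  white-flowered: (159 − 163.625)² / 163.625 = 0.1307
χ² = 0.1017 + 0.1307 = 0.2324 ≈ 0.232

0.232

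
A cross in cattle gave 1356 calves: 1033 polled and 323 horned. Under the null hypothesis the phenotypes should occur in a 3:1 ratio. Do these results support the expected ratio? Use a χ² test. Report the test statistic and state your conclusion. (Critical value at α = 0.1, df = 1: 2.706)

Under the 3:1 hypothesis (Σ ratio = 4, N = 1356):
  polled: 1356 × 3/4 = 1017
  horned: 1356 × 1/4 = 339
χ² = Σ (O − E)² / E
  polled: (1033 − 1017)² / 1017 = 0.2517
  horned: (323 − 339)² / 339 = 0.7552
χ² = 0.2517 + 0.7552 = 1.0069 ≈ 1.007
Degrees of freedom = 2 − 1 = 1; critical value at α = 0.1 is 2.706.
Since 1.007 < 2.706, we fail to reject the null hypothesis — the data are consistent with the 3:1 ratio.

1.007; consistent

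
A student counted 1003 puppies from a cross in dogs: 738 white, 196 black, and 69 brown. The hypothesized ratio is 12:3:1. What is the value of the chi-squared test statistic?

Under the 12:3:1 hypothesis (Σ ratio = 16, N = 1003):
  white: 1003 × 12/16 = 752.25
  black: 1003 × 3/16 = 188.0625
  brown: 1003 × 1/16 = 62.6875
χ² = Σ (O − E)² / E
  white: (738 − 752.25)² / 752.25 = 0.2699
  black: (196 − 188.0625)² / 188.0625 = 0.3350
  brown: (69 − 62.6875)² / 62.6875 = 0.6357
χ² = 0.2699 + 0.3350 + 0.6357 = 1.2406 ≈ 1.241

1.241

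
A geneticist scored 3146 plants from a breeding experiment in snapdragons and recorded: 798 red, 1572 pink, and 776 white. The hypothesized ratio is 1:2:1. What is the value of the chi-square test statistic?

0.309

Total ratio parts = 4. Expected numbers out of 3146:
  red: 3146 × 1/4 = 786.5
  pink: 3146 × 2/4 = 1573
  white: 3146 × 1/4 = 786.5
χ² = Σ (O − E)² / E
  red: (798 − 786.5)² / 786.5 = 0.1682
  pink: (1572 − 1573)² / 1573 = 0.0006
  white: (776 − 786.5)² / 786.5 = 0.1402
χ² = 0.1682 + 0.0006 + 0.1402 = 0.309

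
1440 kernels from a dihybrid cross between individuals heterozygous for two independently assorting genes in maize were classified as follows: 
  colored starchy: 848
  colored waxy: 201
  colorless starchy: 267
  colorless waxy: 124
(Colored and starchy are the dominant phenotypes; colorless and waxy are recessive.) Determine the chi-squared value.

32.294

A dihybrid F₂ with independent assortment and complete dominance at both loci gives a 9:3:3:1 phenotypic ratio.
Expected counts for N = 1440 under a 9:3:3:1 ratio (total parts = 16):
  colored starchy: 1440 × 9/16 = 810
  colored waxy: 1440 × 3/16 = 270
  colorless starchy: 1440 × 3/16 = 270
  colorless waxy: 1440 × 1/16 = 90
χ² = Σ (O − E)² / E
  colored starchy: (848 − 810)² / 810 = 1.7827
  colored waxy: (201 − 270)² / 270 = 17.6333
  colorless starchy: (267 − 270)² / 270 = 0.0333
  colorless waxy: (124 − 90)² / 90 = 12.8444
χ² = 1.7827 + 17.6333 + 0.0333 + 12.8444 = 32.2937 ≈ 32.294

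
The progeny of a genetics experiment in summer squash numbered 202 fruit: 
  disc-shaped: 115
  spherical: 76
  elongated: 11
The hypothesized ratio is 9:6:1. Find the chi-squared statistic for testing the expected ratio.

The 9:6:1 ratio has 16 parts, so with N = 202 the expected counts are:
  disc-shaped: 202 × 9/16 = 113.625
  spherical: 202 × 6/16 = 75.75
  elongated: 202 × 1/16 = 12.625
χ² = Σ (O − E)² / E
  disc-shaped: (115 − 113.625)² / 113.625 = 0.0166
  spherical: (76 − 75.75)² / 75.75 = 0.0008
  elongated: (11 − 12.625)² / 12.625 = 0.2092
χ² = 0.0166 + 0.0008 + 0.2092 = 0.2266 ≈ 0.227

0.227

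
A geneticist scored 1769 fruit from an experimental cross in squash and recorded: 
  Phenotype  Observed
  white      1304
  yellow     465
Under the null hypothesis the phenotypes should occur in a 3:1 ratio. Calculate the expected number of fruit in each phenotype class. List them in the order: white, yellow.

The 3:1 ratio has 4 parts, so with N = 1769 the expected counts are:
  white: 1769 × 3/4 = 1326.75
  yellow: 1769 × 1/4 = 442.25

1326.75, 442.25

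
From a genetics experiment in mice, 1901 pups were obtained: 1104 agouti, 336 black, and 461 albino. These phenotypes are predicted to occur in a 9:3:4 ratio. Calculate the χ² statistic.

The 9:3:4 ratio has 16 parts, so with N = 1901 the expected counts are:
  agouti: 1901 × 9/16 = 1069.3125
  black: 1901 × 3/16 = 356.4375
  albino: 1901 × 4/16 = 475.25
χ² = Σ (O − E)² / E
  agouti: (1104 − 1069.3125)² / 1069.3125 = 1.1252
  black: (336 − 356.4375)² / 356.4375 = 1.1719
  albino: (461 − 475.25)² / 475.25 = 0.4273
χ² = 1.1252 + 1.1719 + 0.4273 = 2.7244 ≈ 2.724

2.724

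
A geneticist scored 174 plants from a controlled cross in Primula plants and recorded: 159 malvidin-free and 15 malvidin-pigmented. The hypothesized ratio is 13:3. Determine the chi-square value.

11.719

The 13:3 ratio has 16 parts, so with N = 174 the expected counts are:
  malvidin-free: 174 × 13/16 = 141.375
  malvidin-pigmented: 174 × 3/16 = 32.625
χ² = Σ (O − E)² / E
  malvidin-free: (159 − 141.375)² / 141.375 = 2.1973
  malvidin-pigmented: (15 − 32.625)² / 32.625 = 9.5216
χ² = 2.1973 + 9.5216 = 11.7189 ≈ 11.719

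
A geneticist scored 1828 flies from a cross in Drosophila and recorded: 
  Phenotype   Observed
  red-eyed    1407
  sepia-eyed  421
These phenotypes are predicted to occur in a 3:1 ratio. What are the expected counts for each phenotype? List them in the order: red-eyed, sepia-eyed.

The 3:1 ratio has 4 parts, so with N = 1828 the expected counts are:
  red-eyed: 1828 × 3/4 = 1371
  sepia-eyed: 1828 × 1/4 = 457

1371, 457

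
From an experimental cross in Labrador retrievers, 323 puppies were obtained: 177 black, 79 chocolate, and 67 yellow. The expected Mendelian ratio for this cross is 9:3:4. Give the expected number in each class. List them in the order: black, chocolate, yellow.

Expected counts for N = 323 under a 9:3:4 ratio (total parts = 16):
  black: 323 × 9/16 = 181.6875
  chocolate: 323 × 3/16 = 60.5625
  yellow: 323 × 4/16 = 80.75

181.6875, 60.5625, 80.75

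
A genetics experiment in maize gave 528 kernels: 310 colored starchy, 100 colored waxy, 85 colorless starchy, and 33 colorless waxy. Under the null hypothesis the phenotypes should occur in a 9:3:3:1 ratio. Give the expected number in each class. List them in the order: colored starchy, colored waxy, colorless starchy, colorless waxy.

297, 99, 99, 33

Expected counts for N = 528 under a 9:3:3:1 ratio (total parts = 16):
  colored starchy: 528 × 9/16 = 297
  colored waxy: 528 × 3/16 = 99
  colorless starchy: 528 × 3/16 = 99
  colorless waxy: 528 × 1/16 = 33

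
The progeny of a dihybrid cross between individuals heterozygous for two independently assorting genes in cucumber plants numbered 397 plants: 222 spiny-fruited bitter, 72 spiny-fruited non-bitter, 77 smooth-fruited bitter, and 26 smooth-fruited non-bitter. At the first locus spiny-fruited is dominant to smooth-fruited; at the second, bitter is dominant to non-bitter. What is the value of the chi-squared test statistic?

0.233

A dihybrid F₂ with independent assortment and complete dominance at both loci gives a 9:3:3:1 phenotypic ratio.
Under the 9:3:3:1 hypothesis (Σ ratio = 16, N = 397):
  spiny-fruited bitter: 397 × 9/16 = 223.3125
  spiny-fruited non-bitter: 397 × 3/16 = 74.4375
  smooth-fruited bitter: 397 × 3/16 = 74.4375
  smooth-fruited non-bitter: 397 × 1/16 = 24.8125
χ² = Σ (O − E)² / E
  spiny-fruited bitter: (222 − 223.3125)² / 223.3125 = 0.0077
  spiny-fruited non-bitter: (72 − 74.4375)² / 74.4375 = 0.0798
  smooth-fruited bitter: (77 − 74.4375)² / 74.4375 = 0.0882
  smooth-fruited non-bitter: (26 − 24.8125)² / 24.8125 = 0.0568
χ² = 0.0077 + 0.0798 + 0.0882 + 0.0568 = 0.2325 ≈ 0.233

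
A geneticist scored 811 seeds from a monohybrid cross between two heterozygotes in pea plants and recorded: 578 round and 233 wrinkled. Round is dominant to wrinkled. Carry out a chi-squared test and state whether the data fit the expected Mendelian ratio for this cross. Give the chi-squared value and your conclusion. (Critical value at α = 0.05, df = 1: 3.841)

For a monohybrid cross between heterozygotes with complete dominance, the expected phenotypic ratio is 3:1.
Expected counts for N = 811 under a 3:1 ratio (total parts = 4):
  round: 811 × 3/4 = 608.25
  wrinkled: 811 × 1/4 = 202.75
χ² = Σ (O − E)² / E
  round: (578 − 608.25)² / 608.25 = 1.5044
  wrinkled: (233 − 202.75)² / 202.75 = 4.5133
χ² = 1.5044 + 4.5133 = 6.0177 ≈ 6.018
Degrees of freedom = 2 − 1 = 1; critical value at α = 0.05 is 3.841.
Since 6.018 > 3.841, we reject the null hypothesis — the data do not fit the 3:1 ratio.

6.018; not consistent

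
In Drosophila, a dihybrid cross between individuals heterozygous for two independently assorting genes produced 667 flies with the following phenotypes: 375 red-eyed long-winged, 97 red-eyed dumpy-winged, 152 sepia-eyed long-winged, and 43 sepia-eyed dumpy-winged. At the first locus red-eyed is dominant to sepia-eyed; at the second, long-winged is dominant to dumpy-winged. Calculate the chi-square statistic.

12.140

A dihybrid F₂ with independent assortment and complete dominance at both loci gives a 9:3:3:1 phenotypic ratio.
Expected counts for N = 667 under a 9:3:3:1 ratio (total parts = 16):
  red-eyed long-winged: 667 × 9/16 = 375.1875
  red-eyed dumpy-winged: 667 × 3/16 = 125.0625
  sepia-eyed long-winged: 667 × 3/16 = 125.0625
  sepia-eyed dumpy-winged: 667 × 1/16 = 41.6875
χ² = Σ (O − E)² / E
  red-eyed long-winged: (375 − 375.1875)² / 375.1875 = 0.0001
  red-eyed dumpy-winged: (97 − 125.0625)² / 125.0625 = 6.2969
  sepia-eyed long-winged: (152 − 125.0625)² / 125.0625 = 5.8021
  sepia-eyed dumpy-winged: (43 − 41.6875)² / 41.6875 = 0.0413
χ² = 0.0001 + 6.2969 + 5.8021 + 0.0413 = 12.1404 ≈ 12.140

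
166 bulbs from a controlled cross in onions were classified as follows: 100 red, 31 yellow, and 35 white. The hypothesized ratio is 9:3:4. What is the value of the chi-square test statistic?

Expected counts for N = 166 under a 9:3:4 ratio (total parts = 16):
  red: 166 × 9/16 = 93.375
  yellow: 166 × 3/16 = 31.125
  white: 166 × 4/16 = 41.5
χ² = Σ (O − E)² / E
  red: (100 − 93.375)² / 93.375 = 0.4700
  yellow: (31 − 31.125)² / 31.125 = 0.0005
  white: (35 − 41.5)² / 41.5 = 1.0181
χ² = 0.4700 + 0.0005 + 1.0181 = 1.4886 ≈ 1.489

1.489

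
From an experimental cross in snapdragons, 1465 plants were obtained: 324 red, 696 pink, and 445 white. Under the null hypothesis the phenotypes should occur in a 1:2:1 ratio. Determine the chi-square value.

Expected counts for N = 1465 under a 1:2:1 ratio (total parts = 4):
  red: 1465 × 1/4 = 366.25
  pink: 1465 × 2/4 = 732.5
  white: 1465 × 1/4 = 366.25
χ² = Σ (O − E)² / E
  red: (324 − 366.25)² / 366.25 = 4.8739
  pink: (696 − 732.5)² / 732.5 = 1.8188
  white: (445 − 366.25)² / 366.25 = 16.9326
χ² = 4.8739 + 1.8188 + 16.9326 = 23.6253 ≈ 23.625

23.625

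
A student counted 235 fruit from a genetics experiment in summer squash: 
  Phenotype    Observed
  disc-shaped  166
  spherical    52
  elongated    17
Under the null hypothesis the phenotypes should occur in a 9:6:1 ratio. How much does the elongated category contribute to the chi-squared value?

0.364

Under the 9:6:1 hypothesis (Σ ratio = 16, N = 235):
  disc-shaped: 235 × 9/16 = 132.1875
  spherical: 235 × 6/16 = 88.125
  elongated: 235 × 1/16 = 14.6875
Contribution of elongated: (17 − 14.6875)² / 14.6875 = 0.3641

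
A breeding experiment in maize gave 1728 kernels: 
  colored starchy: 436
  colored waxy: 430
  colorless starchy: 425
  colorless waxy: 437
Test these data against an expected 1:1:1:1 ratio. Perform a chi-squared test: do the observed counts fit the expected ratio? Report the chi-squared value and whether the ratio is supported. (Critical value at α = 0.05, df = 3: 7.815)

0.218; consistent

The 1:1:1:1 ratio has 4 parts, so with N = 1728 the expected counts are:
  colored starchy: 1728 × 1/4 = 432
  colored waxy: 1728 × 1/4 = 432
  colorless starchy: 1728 × 1/4 = 432
  colorless waxy: 1728 × 1/4 = 432
χ² = Σ (O − E)² / E
  colored starchy: (436 − 432)² / 432 = 0.0370
  colored waxy: (430 − 432)² / 432 = 0.0093
  colorless starchy: (425 − 432)² / 432 = 0.1134
  colorless waxy: (437 − 432)² / 432 = 0.0579
χ² = 0.0370 + 0.0093 + 0.1134 + 0.0579 = 0.2176 ≈ 0.218
Degrees of freedom = 4 − 1 = 3; critical value at α = 0.05 is 7.815.
Since 0.218 < 7.815, we fail to reject the null hypothesis — the data are consistent with the 1:1:1:1 ratio.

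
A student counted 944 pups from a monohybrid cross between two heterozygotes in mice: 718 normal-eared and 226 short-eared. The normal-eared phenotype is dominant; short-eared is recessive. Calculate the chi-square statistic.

0.565

For a monohybrid cross between heterozygotes with complete dominance, the expected phenotypic ratio is 3:1.
Total ratio parts = 4. Expected numbers out of 944:
  normal-eared: 944 × 3/4 = 708
  short-eared: 944 × 1/4 = 236
χ² = Σ (O − E)² / E
  normal-eared: (718 − 708)² / 708 = 0.1412
  short-eared: (226 − 236)² / 236 = 0.4237
χ² = 0.1412 + 0.4237 = 0.5649 ≈ 0.565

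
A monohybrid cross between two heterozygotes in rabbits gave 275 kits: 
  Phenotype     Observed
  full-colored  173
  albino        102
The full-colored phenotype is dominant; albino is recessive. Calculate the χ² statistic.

For a monohybrid cross between heterozygotes with complete dominance, the expected phenotypic ratio is 3:1.
Total ratio parts = 4. Expected numbers out of 275:
  full-colored: 275 × 3/4 = 206.25
  albino: 275 × 1/4 = 68.75
χ² = Σ (O − E)² / E
  full-colored: (173 − 206.25)² / 206.25 = 5.3603
  albino: (102 − 68.75)² / 68.75 = 16.0809
χ² = 5.3603 + 16.0809 = 21.4412 ≈ 21.441

21.441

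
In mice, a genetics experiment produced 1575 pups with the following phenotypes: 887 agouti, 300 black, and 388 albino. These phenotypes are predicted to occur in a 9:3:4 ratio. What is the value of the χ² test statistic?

0.160

Expected counts for N = 1575 under a 9:3:4 ratio (total parts = 16):
  agouti: 1575 × 9/16 = 885.9375
  black: 1575 × 3/16 = 295.3125
  albino: 1575 × 4/16 = 393.75
χ² = Σ (O − E)² / E
  agouti: (887 − 885.9375)² / 885.9375 = 0.0013
  black: (300 − 295.3125)² / 295.3125 = 0.0744
  albino: (388 − 393.75)² / 393.75 = 0.0840
χ² = 0.0013 + 0.0744 + 0.0840 = 0.1597 ≈ 0.160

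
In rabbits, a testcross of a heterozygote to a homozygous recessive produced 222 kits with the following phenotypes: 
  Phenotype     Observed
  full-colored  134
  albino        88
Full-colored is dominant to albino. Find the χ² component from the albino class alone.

A testcross of a heterozygote (Aa × aa) gives a 1:1 phenotypic ratio.
The 1:1 ratio has 2 parts, so with N = 222 the expected counts are:
  full-colored: 222 × 1/2 = 111
  albino: 222 × 1/2 = 111
Contribution of albino: (88 − 111)² / 111 = 4.7658

4.766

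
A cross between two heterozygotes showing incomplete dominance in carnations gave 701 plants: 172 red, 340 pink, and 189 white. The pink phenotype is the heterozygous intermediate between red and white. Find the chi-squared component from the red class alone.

With incomplete dominance, a heterozygote × heterozygote cross gives a 1:2:1 phenotypic ratio.
Under the 1:2:1 hypothesis (Σ ratio = 4, N = 701):
  red: 701 × 1/4 = 175.25
  pink: 701 × 2/4 = 350.5
  white: 701 × 1/4 = 175.25
Contribution of red: (172 − 175.25)² / 175.25 = 0.0603

0.060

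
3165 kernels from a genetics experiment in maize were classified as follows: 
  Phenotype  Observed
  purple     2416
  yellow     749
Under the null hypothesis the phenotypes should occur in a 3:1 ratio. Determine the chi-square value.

3.008

Under the 3:1 hypothesis (Σ ratio = 4, N = 3165):
  purple: 3165 × 3/4 = 2373.75
  yellow: 3165 × 1/4 = 791.25
χ² = Σ (O − E)² / E
  purple: (2416 − 2373.75)² / 2373.75 = 0.7520
  yellow: (749 − 791.25)² / 791.25 = 2.2560
χ² = 0.7520 + 2.2560 = 3.008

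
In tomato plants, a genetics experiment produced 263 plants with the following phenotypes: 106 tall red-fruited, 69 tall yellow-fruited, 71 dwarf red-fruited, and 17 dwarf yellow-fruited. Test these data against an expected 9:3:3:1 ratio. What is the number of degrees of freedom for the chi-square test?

A goodness-of-fit test with 4 phenotype classes has df = 4 − 1 = 3.

3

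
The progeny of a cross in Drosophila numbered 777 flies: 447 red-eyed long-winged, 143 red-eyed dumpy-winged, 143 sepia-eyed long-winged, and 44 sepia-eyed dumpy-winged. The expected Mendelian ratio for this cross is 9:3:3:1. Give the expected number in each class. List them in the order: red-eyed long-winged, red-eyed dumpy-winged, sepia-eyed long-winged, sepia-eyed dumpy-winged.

Expected counts for N = 777 under a 9:3:3:1 ratio (total parts = 16):
  red-eyed long-winged: 777 × 9/16 = 437.0625
  red-eyed dumpy-winged: 777 × 3/16 = 145.6875
  sepia-eyed long-winged: 777 × 3/16 = 145.6875
  sepia-eyed dumpy-winged: 777 × 1/16 = 48.5625

437.0625, 145.6875, 145.6875, 48.5625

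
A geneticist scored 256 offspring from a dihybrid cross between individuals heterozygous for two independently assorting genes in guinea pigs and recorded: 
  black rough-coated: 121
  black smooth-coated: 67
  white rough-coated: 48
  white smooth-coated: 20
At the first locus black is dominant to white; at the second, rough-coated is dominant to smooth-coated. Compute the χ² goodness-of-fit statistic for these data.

A dihybrid F₂ with independent assortment and complete dominance at both loci gives a 9:3:3:1 phenotypic ratio.
Expected counts for N = 256 under a 9:3:3:1 ratio (total parts = 16):
  black rough-coated: 256 × 9/16 = 144
  black smooth-coated: 256 × 3/16 = 48
  white rough-coated: 256 × 3/16 = 48
  white smooth-coated: 256 × 1/16 = 16
χ² = Σ (O − E)² / E
  black rough-coated: (121 − 144)² / 144 = 3.6736
  black smooth-coated: (67 − 48)² / 48 = 7.5208
  white rough-coated: (48 − 48)² / 48 = 0.0000
  white smooth-coated: (20 − 16)² / 16 = 1.0000
χ² = 3.6736 + 7.5208 + 0.0000 + 1.0000 = 12.1944 ≈ 12.194

12.194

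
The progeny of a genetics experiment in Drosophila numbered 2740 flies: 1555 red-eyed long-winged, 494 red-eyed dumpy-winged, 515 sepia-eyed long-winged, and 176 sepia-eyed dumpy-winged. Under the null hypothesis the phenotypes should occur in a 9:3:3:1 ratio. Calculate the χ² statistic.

1.017

Total ratio parts = 16. Expected numbers out of 2740:
  red-eyed long-winged: 2740 × 9/16 = 1541.25
  red-eyed dumpy-winged: 2740 × 3/16 = 513.75
  sepia-eyed long-winged: 2740 × 3/16 = 513.75
  sepia-eyed dumpy-winged: 2740 × 1/16 = 171.25
χ² = Σ (O − E)² / E
  red-eyed long-winged: (1555 − 1541.25)² / 1541.25 = 0.1227
  red-eyed dumpy-winged: (494 − 513.75)² / 513.75 = 0.7592
  sepia-eyed long-winged: (515 − 513.75)² / 513.75 = 0.0030
  sepia-eyed dumpy-winged: (176 − 171.25)² / 171.25 = 0.1318
χ² = 0.1227 + 0.7592 + 0.0030 + 0.1318 = 1.0167 ≈ 1.017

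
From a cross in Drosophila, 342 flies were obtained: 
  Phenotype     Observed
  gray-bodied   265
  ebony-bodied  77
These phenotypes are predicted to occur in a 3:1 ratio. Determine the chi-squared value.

Expected counts for N = 342 under a 3:1 ratio (total parts = 4):
  gray-bodied: 342 × 3/4 = 256.5
  ebony-bodied: 342 × 1/4 = 85.5
χ² = Σ (O − E)² / E
  gray-bodied: (265 − 256.5)² / 256.5 = 0.2817
  ebony-bodied: (77 − 85.5)² / 85.5 = 0.8450
χ² = 0.2817 + 0.8450 = 1.1267 ≈ 1.127

1.127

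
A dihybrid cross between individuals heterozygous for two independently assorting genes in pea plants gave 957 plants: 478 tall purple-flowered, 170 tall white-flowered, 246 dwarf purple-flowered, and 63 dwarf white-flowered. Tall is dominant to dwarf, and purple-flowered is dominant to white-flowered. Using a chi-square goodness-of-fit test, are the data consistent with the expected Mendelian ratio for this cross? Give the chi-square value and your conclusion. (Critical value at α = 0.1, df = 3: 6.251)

A dihybrid F₂ with independent assortment and complete dominance at both loci gives a 9:3:3:1 phenotypic ratio.
Total ratio parts = 16. Expected numbers out of 957:
  tall purple-flowered: 957 × 9/16 = 538.3125
  tall white-flowered: 957 × 3/16 = 179.4375
  dwarf purple-flowered: 957 × 3/16 = 179.4375
  dwarf white-flowered: 957 × 1/16 = 59.8125
χ² = Σ (O − E)² / E
  tall purple-flowered: (478 − 538.3125)² / 538.3125 = 6.7574
  tall white-flowered: (170 − 179.4375)² / 179.4375 = 0.4964
  dwarf purple-flowered: (246 − 179.4375)² / 179.4375 = 24.6914
  dwarf white-flowered: (63 − 59.8125)² / 59.8125 = 0.1699
χ² = 6.7574 + 0.4964 + 24.6914 + 0.1699 = 32.1151 ≈ 32.115
Degrees of freedom = 4 − 1 = 3; critical value at α = 0.1 is 6.251.
Since 32.115 > 6.251, we reject the null hypothesis — the data do not fit the 9:3:3:1 ratio.

32.115; not consistent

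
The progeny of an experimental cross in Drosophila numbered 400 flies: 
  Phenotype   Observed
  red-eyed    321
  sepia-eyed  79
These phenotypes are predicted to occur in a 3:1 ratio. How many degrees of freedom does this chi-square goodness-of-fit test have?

A goodness-of-fit test with 2 phenotype classes has df = 2 − 1 = 1.

1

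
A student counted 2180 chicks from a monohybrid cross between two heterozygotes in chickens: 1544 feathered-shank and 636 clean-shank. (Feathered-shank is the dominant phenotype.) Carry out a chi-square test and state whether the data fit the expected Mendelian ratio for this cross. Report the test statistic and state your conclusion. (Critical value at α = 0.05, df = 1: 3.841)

20.259; not consistent

For a monohybrid cross between heterozygotes with complete dominance, the expected phenotypic ratio is 3:1.
The 3:1 ratio has 4 parts, so with N = 2180 the expected counts are:
  feathered-shank: 2180 × 3/4 = 1635
  clean-shank: 2180 × 1/4 = 545
χ² = Σ (O − E)² / E
  feathered-shank: (1544 − 1635)² / 1635 = 5.0648
  clean-shank: (636 − 545)² / 545 = 15.1945
χ² = 5.0648 + 15.1945 = 20.2593 ≈ 20.259
Degrees of freedom = 2 − 1 = 1; critical value at α = 0.05 is 3.841.
Since 20.259 > 3.841, we reject the null hypothesis — the data do not fit the 3:1 ratio.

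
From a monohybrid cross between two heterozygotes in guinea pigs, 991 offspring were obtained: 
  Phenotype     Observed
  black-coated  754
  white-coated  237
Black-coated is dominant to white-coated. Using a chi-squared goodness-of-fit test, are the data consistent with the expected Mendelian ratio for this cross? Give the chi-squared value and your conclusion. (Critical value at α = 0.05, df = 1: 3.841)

For a monohybrid cross between heterozygotes with complete dominance, the expected phenotypic ratio is 3:1.
Expected counts for N = 991 under a 3:1 ratio (total parts = 4):
  black-coated: 991 × 3/4 = 743.25
  white-coated: 991 × 1/4 = 247.75
χ² = Σ (O − E)² / E
  black-coated: (754 − 743.25)² / 743.25 = 0.1555
  white-coated: (237 − 247.75)² / 247.75 = 0.4664
χ² = 0.1555 + 0.4664 = 0.6219 ≈ 0.622
Degrees of freedom = 2 − 1 = 1; critical value at α = 0.05 is 3.841.
Since 0.622 < 3.841, we fail to reject the null hypothesis — the data are consistent with the 3:1 ratio.

0.622; consistent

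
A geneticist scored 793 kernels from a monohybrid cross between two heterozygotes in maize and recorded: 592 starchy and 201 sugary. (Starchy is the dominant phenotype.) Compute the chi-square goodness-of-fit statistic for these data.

0.051

For a monohybrid cross between heterozygotes with complete dominance, the expected phenotypic ratio is 3:1.
Total ratio parts = 4. Expected numbers out of 793:
  starchy: 793 × 3/4 = 594.75
  sugary: 793 × 1/4 = 198.25
χ² = Σ (O − E)² / E
  starchy: (592 − 594.75)² / 594.75 = 0.0127
  sugary: (201 − 198.25)² / 198.25 = 0.0381
χ² = 0.0127 + 0.0381 = 0.0508 ≈ 0.051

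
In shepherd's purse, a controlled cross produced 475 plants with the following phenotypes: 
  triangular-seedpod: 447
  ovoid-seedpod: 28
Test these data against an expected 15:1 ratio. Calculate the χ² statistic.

Under the 15:1 hypothesis (Σ ratio = 16, N = 475):
  triangular-seedpod: 475 × 15/16 = 445.3125
  ovoid-seedpod: 475 × 1/16 = 29.6875
χ² = Σ (O − E)² / E
  triangular-seedpod: (447 − 445.3125)² / 445.3125 = 0.0064
  ovoid-seedpod: (28 − 29.6875)² / 29.6875 = 0.0959
χ² = 0.0064 + 0.0959 = 0.1023 ≈ 0.102

0.102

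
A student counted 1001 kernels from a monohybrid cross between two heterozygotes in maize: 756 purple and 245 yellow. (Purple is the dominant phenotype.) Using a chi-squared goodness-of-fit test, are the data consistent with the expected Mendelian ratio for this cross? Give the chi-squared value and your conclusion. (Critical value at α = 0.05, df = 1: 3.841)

For a monohybrid cross between heterozygotes with complete dominance, the expected phenotypic ratio is 3:1.
Total ratio parts = 4. Expected numbers out of 1001:
  purple: 1001 × 3/4 = 750.75
  yellow: 1001 × 1/4 = 250.25
χ² = Σ (O − E)² / E
  purple: (756 − 750.75)² / 750.75 = 0.0367
  yellow: (245 − 250.25)² / 250.25 = 0.1101
χ² = 0.0367 + 0.1101 = 0.1468 ≈ 0.147
Degrees of freedom = 2 − 1 = 1; critical value at α = 0.05 is 3.841.
Since 0.147 < 3.841, we fail to reject the null hypothesis — the data are consistent with the 3:1 ratio.

0.147; consistent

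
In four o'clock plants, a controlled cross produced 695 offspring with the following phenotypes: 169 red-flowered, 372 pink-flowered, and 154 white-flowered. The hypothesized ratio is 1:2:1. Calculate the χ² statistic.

Expected counts for N = 695 under a 1:2:1 ratio (total parts = 4):
  red-flowered: 695 × 1/4 = 173.75
  pink-flowered: 695 × 2/4 = 347.5
  white-flowered: 695 × 1/4 = 173.75
χ² = Σ (O − E)² / E
  red-flowered: (169 − 173.75)² / 173.75 = 0.1299
  pink-flowered: (372 − 347.5)² / 347.5 = 1.7273
  white-flowered: (154 − 173.75)² / 173.75 = 2.2450
χ² = 0.1299 + 1.7273 + 2.2450 = 4.1022 ≈ 4.102

4.102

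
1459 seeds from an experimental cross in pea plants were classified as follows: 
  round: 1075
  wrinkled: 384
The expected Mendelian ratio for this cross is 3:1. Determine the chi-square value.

Total ratio parts = 4. Expected numbers out of 1459:
  round: 1459 × 3/4 = 1094.25
  wrinkled: 1459 × 1/4 = 364.75
χ² = Σ (O − E)² / E
  round: (1075 − 1094.25)² / 1094.25 = 0.3386
  wrinkled: (384 − 364.75)² / 364.75 = 1.0159
χ² = 0.3386 + 1.0159 = 1.3545 ≈ 1.355

1.355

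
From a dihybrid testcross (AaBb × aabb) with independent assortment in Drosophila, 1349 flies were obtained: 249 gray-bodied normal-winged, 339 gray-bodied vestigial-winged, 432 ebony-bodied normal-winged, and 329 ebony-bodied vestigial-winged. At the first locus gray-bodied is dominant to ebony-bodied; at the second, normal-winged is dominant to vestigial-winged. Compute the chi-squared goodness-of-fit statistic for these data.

A dihybrid testcross with independent assortment gives a 1:1:1:1 ratio.
Total ratio parts = 4. Expected numbers out of 1349:
  gray-bodied normal-winged: 1349 × 1/4 = 337.25
  gray-bodied vestigial-winged: 1349 × 1/4 = 337.25
  ebony-bodied normal-winged: 1349 × 1/4 = 337.25
  ebony-bodied vestigial-winged: 1349 × 1/4 = 337.25
χ² = Σ (O − E)² / E
  gray-bodied normal-winged: (249 − 337.25)² / 337.25 = 23.0928
  gray-bodied vestigial-winged: (339 − 337.25)² / 337.25 = 0.0091
  ebony-bodied normal-winged: (432 − 337.25)² / 337.25 = 26.6199
  ebony-bodied vestigial-winged: (329 − 337.25)² / 337.25 = 0.2018
χ² = 23.0928 + 0.0091 + 26.6199 + 0.2018 = 49.9236 ≈ 49.924

49.924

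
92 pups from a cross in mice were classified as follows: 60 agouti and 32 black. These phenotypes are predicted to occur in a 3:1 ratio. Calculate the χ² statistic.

4.696

Under the 3:1 hypothesis (Σ ratio = 4, N = 92):
  agouti: 92 × 3/4 = 69
  black: 92 × 1/4 = 23
χ² = Σ (O − E)² / E
  agouti: (60 − 69)² / 69 = 1.1739
  black: (32 − 23)² / 23 = 3.5217
χ² = 1.1739 + 3.5217 = 4.6956 ≈ 4.696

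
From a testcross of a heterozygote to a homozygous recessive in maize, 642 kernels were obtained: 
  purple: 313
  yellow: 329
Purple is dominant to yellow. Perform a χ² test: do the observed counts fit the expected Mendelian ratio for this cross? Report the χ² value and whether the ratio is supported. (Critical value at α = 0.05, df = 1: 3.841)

0.399; consistent

A testcross of a heterozygote (Aa × aa) gives a 1:1 phenotypic ratio.
The 1:1 ratio has 2 parts, so with N = 642 the expected counts are:
  purple: 642 × 1/2 = 321
  yellow: 642 × 1/2 = 321
χ² = Σ (O − E)² / E
  purple: (313 − 321)² / 321 = 0.1994
  yellow: (329 − 321)² / 321 = 0.1994
χ² = 0.1994 + 0.1994 = 0.3988 ≈ 0.399
Degrees of freedom = 2 − 1 = 1; critical value at α = 0.05 is 3.841.
Since 0.399 < 3.841, we fail to reject the null hypothesis — the data are consistent with the 1:1 ratio.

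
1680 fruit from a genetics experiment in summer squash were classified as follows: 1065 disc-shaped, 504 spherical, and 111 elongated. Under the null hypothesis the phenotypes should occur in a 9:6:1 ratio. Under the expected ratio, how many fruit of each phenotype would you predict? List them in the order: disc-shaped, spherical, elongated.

945, 630, 105

The 9:6:1 ratio has 16 parts, so with N = 1680 the expected counts are:
  disc-shaped: 1680 × 9/16 = 945
  spherical: 1680 × 6/16 = 630
  elongated: 1680 × 1/16 = 105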